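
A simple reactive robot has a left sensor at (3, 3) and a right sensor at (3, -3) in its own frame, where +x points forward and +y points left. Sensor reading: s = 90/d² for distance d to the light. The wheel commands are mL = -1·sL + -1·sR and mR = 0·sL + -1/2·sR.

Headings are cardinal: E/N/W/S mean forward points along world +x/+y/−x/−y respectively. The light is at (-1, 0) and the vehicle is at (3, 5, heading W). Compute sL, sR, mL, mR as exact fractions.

18 18/13 -252/13 -9/13

left sensor world pos  = (0, 2); dL² = 5
right sensor world pos = (0, 8); dR² = 65
sL = 90/5 = 18
sR = 90/65 = 18/13
mL = -1·sL + -1·sR = -252/13
mR = 0·sL + -1/2·sR = -9/13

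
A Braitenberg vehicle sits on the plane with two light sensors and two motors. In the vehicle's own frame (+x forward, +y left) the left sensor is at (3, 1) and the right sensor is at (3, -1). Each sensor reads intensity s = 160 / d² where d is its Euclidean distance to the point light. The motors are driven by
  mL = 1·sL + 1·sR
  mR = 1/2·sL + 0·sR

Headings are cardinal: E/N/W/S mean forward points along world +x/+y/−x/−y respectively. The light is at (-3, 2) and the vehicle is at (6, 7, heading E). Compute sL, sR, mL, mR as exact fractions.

8/9 1 17/9 4/9

left sensor world pos  = (9, 8); dL² = 180
right sensor world pos = (9, 6); dR² = 160
sL = 160/180 = 8/9
sR = 160/160 = 1
mL = 1·sL + 1·sR = 17/9
mR = 1/2·sL + 0·sR = 4/9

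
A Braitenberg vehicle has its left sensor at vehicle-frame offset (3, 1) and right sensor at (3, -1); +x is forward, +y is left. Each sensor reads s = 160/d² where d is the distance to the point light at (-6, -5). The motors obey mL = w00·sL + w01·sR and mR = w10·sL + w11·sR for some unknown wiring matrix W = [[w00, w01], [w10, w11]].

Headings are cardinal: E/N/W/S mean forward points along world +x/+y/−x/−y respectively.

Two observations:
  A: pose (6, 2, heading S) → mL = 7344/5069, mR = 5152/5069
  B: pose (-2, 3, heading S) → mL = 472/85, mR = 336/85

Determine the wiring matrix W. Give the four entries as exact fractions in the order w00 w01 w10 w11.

1 1/2 1/2 1/2

obs A: pose=(6,2,S) → sL=32/37, sR=160/137, mL=7344/5069, mR=5152/5069
obs B: pose=(-2,3,S) → sL=16/5, sR=80/17, mL=472/85, mR=336/85
sensor matrix S = [[32/37, 160/137], [16/5, 80/17]]; det S = 28672/86173
solve [mL_A; mL_B] = S·[w00; w01] and [mR_A; mR_B] = S·[w10; w11]:
  w00 = 1, w01 = 1/2, w10 = 1/2, w11 = 1/2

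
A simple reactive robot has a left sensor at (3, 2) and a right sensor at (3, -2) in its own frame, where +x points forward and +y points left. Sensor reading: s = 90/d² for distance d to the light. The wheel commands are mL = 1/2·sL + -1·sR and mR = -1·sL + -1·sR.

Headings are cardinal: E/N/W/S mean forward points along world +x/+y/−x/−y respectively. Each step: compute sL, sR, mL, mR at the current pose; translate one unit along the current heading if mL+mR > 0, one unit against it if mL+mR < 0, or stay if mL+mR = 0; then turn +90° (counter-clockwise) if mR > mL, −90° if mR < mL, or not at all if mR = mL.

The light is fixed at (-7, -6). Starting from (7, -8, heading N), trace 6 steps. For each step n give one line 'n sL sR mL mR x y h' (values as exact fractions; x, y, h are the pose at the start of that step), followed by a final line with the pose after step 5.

n=0: pose=(7,-8,N); sL=18/29, sR=90/257; mL=-297/7453, mR=-7236/7453; mL+mR=-7533/7453 → advance -1; mR−mL=-27/29 → turn -1·90°
n=1: pose=(7,-9,E); sL=9/29, sR=45/157; mL=-1197/9106, mR=-2718/4553; mL+mR=-6633/9106 → advance -1; mR−mL=-27/58 → turn -1·90°
n=2: pose=(6,-9,S); sL=10/29, sR=90/157; mL=-1825/4553, mR=-4180/4553; mL+mR=-6005/4553 → advance -1; mR−mL=-15/29 → turn -1·90°
n=3: pose=(6,-8,W); sL=45/58, sR=9/10; mL=-297/580, mR=-243/145; mL+mR=-1269/580 → advance -1; mR−mL=-135/116 → turn -1·90°
n=4: pose=(7,-8,N); sL=18/29, sR=90/257; mL=-297/7453, mR=-7236/7453; mL+mR=-7533/7453 → advance -1; mR−mL=-27/29 → turn -1·90°
n=5: pose=(7,-9,E); sL=9/29, sR=45/157; mL=-1197/9106, mR=-2718/4553; mL+mR=-6633/9106 → advance -1; mR−mL=-27/58 → turn -1·90°

0 18/29 90/257 -297/7453 -7236/7453 7 -8 N
1 9/29 45/157 -1197/9106 -2718/4553 7 -9 E
2 10/29 90/157 -1825/4553 -4180/4553 6 -9 S
3 45/58 9/10 -297/580 -243/145 6 -8 W
4 18/29 90/257 -297/7453 -7236/7453 7 -8 N
5 9/29 45/157 -1197/9106 -2718/4553 7 -9 E
final 6 -9 S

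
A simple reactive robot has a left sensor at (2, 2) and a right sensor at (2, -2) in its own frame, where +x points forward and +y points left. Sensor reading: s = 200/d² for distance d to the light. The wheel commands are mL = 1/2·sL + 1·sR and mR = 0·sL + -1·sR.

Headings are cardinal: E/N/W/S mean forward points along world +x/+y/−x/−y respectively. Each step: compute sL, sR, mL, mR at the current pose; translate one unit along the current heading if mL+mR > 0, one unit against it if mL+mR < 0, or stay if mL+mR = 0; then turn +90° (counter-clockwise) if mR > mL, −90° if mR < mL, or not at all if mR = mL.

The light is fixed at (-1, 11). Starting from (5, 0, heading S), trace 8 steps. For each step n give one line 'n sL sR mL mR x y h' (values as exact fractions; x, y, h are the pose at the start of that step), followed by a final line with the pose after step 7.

0 200/233 40/37 13020/8621 -40/37 5 0 S
1 50/53 50/29 3375/1537 -50/29 5 -1 W
2 200/109 200/149 36700/16241 -200/149 4 -1 N
3 20/13 100/109 2390/1417 -100/109 4 0 E
4 200/233 40/37 13020/8621 -40/37 5 0 S
5 50/53 50/29 3375/1537 -50/29 5 -1 W
6 200/109 200/149 36700/16241 -200/149 4 -1 N
7 20/13 100/109 2390/1417 -100/109 4 0 E
final 5 0 S

n=0: pose=(5,0,S); sL=200/233, sR=40/37; mL=13020/8621, mR=-40/37; mL+mR=100/233 → advance +1; mR−mL=-22340/8621 → turn -1·90°
n=1: pose=(5,-1,W); sL=50/53, sR=50/29; mL=3375/1537, mR=-50/29; mL+mR=25/53 → advance +1; mR−mL=-6025/1537 → turn -1·90°
n=2: pose=(4,-1,N); sL=200/109, sR=200/149; mL=36700/16241, mR=-200/149; mL+mR=100/109 → advance +1; mR−mL=-58500/16241 → turn -1·90°
n=3: pose=(4,0,E); sL=20/13, sR=100/109; mL=2390/1417, mR=-100/109; mL+mR=10/13 → advance +1; mR−mL=-3690/1417 → turn -1·90°
n=4: pose=(5,0,S); sL=200/233, sR=40/37; mL=13020/8621, mR=-40/37; mL+mR=100/233 → advance +1; mR−mL=-22340/8621 → turn -1·90°
n=5: pose=(5,-1,W); sL=50/53, sR=50/29; mL=3375/1537, mR=-50/29; mL+mR=25/53 → advance +1; mR−mL=-6025/1537 → turn -1·90°
n=6: pose=(4,-1,N); sL=200/109, sR=200/149; mL=36700/16241, mR=-200/149; mL+mR=100/109 → advance +1; mR−mL=-58500/16241 → turn -1·90°
n=7: pose=(4,0,E); sL=20/13, sR=100/109; mL=2390/1417, mR=-100/109; mL+mR=10/13 → advance +1; mR−mL=-3690/1417 → turn -1·90°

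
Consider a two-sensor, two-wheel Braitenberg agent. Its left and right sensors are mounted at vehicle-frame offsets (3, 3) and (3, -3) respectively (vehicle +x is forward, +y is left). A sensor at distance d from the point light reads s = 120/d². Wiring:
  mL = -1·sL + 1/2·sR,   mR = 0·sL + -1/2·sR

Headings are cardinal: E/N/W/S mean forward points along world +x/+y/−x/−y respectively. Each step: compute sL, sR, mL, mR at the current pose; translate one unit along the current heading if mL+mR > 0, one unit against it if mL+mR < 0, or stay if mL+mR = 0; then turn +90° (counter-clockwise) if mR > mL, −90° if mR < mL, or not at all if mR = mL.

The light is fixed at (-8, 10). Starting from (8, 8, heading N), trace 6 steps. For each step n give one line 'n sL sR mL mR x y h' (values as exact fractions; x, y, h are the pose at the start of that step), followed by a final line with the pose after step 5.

n=0: pose=(8,8,N); sL=12/17, sR=60/181; mL=-1662/3077, mR=-30/181; mL+mR=-12/17 → advance -1; mR−mL=1152/3077 → turn +1·90°
n=1: pose=(8,7,W); sL=24/41, sR=120/169; mL=-1596/6929, mR=-60/169; mL+mR=-24/41 → advance -1; mR−mL=-864/6929 → turn -1·90°
n=2: pose=(9,7,N); sL=30/49, sR=3/10; mL=-453/980, mR=-3/20; mL+mR=-30/49 → advance -1; mR−mL=153/490 → turn +1·90°
n=3: pose=(9,6,W); sL=24/49, sR=120/197; mL=-1788/9653, mR=-60/197; mL+mR=-24/49 → advance -1; mR−mL=-1152/9653 → turn -1·90°
n=4: pose=(10,6,N); sL=60/113, sR=60/221; mL=-9870/24973, mR=-30/221; mL+mR=-60/113 → advance -1; mR−mL=6480/24973 → turn +1·90°
n=5: pose=(10,5,W); sL=120/289, sR=120/229; mL=-10140/66181, mR=-60/229; mL+mR=-120/289 → advance -1; mR−mL=-7200/66181 → turn -1·90°

0 12/17 60/181 -1662/3077 -30/181 8 8 N
1 24/41 120/169 -1596/6929 -60/169 8 7 W
2 30/49 3/10 -453/980 -3/20 9 7 N
3 24/49 120/197 -1788/9653 -60/197 9 6 W
4 60/113 60/221 -9870/24973 -30/221 10 6 N
5 120/289 120/229 -10140/66181 -60/229 10 5 W
final 11 5 N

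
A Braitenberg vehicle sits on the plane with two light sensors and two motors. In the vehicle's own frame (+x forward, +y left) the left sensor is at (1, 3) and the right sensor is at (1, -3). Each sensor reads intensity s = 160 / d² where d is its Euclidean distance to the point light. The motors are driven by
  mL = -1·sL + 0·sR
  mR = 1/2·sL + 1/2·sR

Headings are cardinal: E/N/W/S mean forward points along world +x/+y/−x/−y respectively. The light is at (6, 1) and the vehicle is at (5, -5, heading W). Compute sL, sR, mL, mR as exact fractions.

left sensor world pos  = (4, -8); dL² = 85
right sensor world pos = (4, -2); dR² = 13
sL = 160/85 = 32/17
sR = 160/13 = 160/13
mL = -1·sL + 0·sR = -32/17
mR = 1/2·sL + 1/2·sR = 1568/221

32/17 160/13 -32/17 1568/221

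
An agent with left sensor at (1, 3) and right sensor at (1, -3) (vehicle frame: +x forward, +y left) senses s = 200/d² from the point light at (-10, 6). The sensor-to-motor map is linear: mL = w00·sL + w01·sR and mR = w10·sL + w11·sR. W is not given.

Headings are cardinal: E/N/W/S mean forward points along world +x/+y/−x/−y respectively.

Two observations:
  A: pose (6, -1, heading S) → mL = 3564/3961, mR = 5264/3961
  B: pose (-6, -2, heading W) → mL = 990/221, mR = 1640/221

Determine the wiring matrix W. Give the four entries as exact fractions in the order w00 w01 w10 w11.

1 1/2 1 1

obs A: pose=(6,-1,S) → sL=8/17, sR=200/233, mL=3564/3961, mR=5264/3961
obs B: pose=(-6,-2,W) → sL=20/13, sR=100/17, mL=990/221, mR=1640/221
sensor matrix S = [[8/17, 200/233], [20/13, 100/17]]; det S = 1267200/875381
solve [mL_A; mL_B] = S·[w00; w01] and [mR_A; mR_B] = S·[w10; w11]:
  w00 = 1, w01 = 1/2, w10 = 1, w11 = 1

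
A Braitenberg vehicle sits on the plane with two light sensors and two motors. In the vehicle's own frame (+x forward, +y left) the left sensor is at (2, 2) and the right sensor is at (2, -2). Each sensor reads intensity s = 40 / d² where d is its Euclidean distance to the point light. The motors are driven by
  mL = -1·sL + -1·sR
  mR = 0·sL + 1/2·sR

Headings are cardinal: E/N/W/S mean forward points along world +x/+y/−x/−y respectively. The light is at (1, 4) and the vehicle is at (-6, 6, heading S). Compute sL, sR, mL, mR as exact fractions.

8/5 40/81 -848/405 20/81

left sensor world pos  = (-4, 4); dL² = 25
right sensor world pos = (-8, 4); dR² = 81
sL = 40/25 = 8/5
sR = 40/81 = 40/81
mL = -1·sL + -1·sR = -848/405
mR = 0·sL + 1/2·sR = 20/81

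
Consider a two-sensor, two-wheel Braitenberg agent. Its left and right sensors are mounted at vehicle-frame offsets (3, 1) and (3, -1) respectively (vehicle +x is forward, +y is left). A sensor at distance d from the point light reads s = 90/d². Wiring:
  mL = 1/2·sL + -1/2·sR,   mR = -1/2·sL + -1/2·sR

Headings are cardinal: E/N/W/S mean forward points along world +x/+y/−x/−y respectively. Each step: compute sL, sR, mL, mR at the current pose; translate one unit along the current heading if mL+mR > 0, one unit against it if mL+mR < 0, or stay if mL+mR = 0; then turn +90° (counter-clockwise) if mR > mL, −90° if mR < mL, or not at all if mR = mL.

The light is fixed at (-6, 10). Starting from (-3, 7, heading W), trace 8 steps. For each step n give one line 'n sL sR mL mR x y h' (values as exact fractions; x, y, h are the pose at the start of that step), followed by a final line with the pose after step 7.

0 45/8 45/2 -135/16 -225/16 -3 7 W
1 10 18/5 16/5 -34/5 -2 7 N
2 45/29 45/37 180/1073 -1485/1073 -2 6 E
3 18/13 90/53 -108/689 -1062/689 -3 6 S
4 45/8 45/2 -135/16 -225/16 -3 7 W
5 10 18/5 16/5 -34/5 -2 7 N
6 45/29 45/37 180/1073 -1485/1073 -2 6 E
7 18/13 90/53 -108/689 -1062/689 -3 6 S
final -3 7 W

n=0: pose=(-3,7,W); sL=45/8, sR=45/2; mL=-135/16, mR=-225/16; mL+mR=-45/2 → advance -1; mR−mL=-45/8 → turn -1·90°
n=1: pose=(-2,7,N); sL=10, sR=18/5; mL=16/5, mR=-34/5; mL+mR=-18/5 → advance -1; mR−mL=-10 → turn -1·90°
n=2: pose=(-2,6,E); sL=45/29, sR=45/37; mL=180/1073, mR=-1485/1073; mL+mR=-45/37 → advance -1; mR−mL=-45/29 → turn -1·90°
n=3: pose=(-3,6,S); sL=18/13, sR=90/53; mL=-108/689, mR=-1062/689; mL+mR=-90/53 → advance -1; mR−mL=-18/13 → turn -1·90°
n=4: pose=(-3,7,W); sL=45/8, sR=45/2; mL=-135/16, mR=-225/16; mL+mR=-45/2 → advance -1; mR−mL=-45/8 → turn -1·90°
n=5: pose=(-2,7,N); sL=10, sR=18/5; mL=16/5, mR=-34/5; mL+mR=-18/5 → advance -1; mR−mL=-10 → turn -1·90°
n=6: pose=(-2,6,E); sL=45/29, sR=45/37; mL=180/1073, mR=-1485/1073; mL+mR=-45/37 → advance -1; mR−mL=-45/29 → turn -1·90°
n=7: pose=(-3,6,S); sL=18/13, sR=90/53; mL=-108/689, mR=-1062/689; mL+mR=-90/53 → advance -1; mR−mL=-18/13 → turn -1·90°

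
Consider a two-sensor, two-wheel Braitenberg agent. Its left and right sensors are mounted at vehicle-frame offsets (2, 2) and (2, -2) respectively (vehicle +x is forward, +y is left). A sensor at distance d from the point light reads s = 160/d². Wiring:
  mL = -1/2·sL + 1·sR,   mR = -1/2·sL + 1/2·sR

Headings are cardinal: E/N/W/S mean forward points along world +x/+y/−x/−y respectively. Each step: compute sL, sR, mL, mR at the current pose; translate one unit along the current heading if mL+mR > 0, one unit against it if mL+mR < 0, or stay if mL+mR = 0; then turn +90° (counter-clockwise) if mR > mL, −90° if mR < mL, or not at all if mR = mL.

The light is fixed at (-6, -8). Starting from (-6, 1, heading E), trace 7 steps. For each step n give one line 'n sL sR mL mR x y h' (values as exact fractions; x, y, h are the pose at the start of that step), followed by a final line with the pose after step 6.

n=0: pose=(-6,1,E); sL=32/25, sR=160/53; mL=3152/1325, mR=1152/1325; mL+mR=4304/1325 → advance +1; mR−mL=-80/53 → turn -1·90°
n=1: pose=(-5,1,S); sL=80/29, sR=16/5; mL=264/145, mR=32/145; mL+mR=296/145 → advance +1; mR−mL=-8/5 → turn -1·90°
n=2: pose=(-5,0,W); sL=160/37, sR=160/101; mL=-2160/3737, mR=-5120/3737; mL+mR=-7280/3737 → advance -1; mR−mL=-80/101 → turn -1·90°
n=3: pose=(-4,0,N); sL=8/5, sR=40/29; mL=84/145, mR=-16/145; mL+mR=68/145 → advance +1; mR−mL=-20/29 → turn -1·90°
n=4: pose=(-4,1,E); sL=160/137, sR=32/13; mL=3344/1781, mR=1152/1781; mL+mR=4496/1781 → advance +1; mR−mL=-16/13 → turn -1·90°
n=5: pose=(-3,1,S); sL=80/37, sR=16/5; mL=392/185, mR=96/185; mL+mR=488/185 → advance +1; mR−mL=-8/5 → turn -1·90°
n=6: pose=(-3,0,W); sL=160/37, sR=160/101; mL=-2160/3737, mR=-5120/3737; mL+mR=-7280/3737 → advance -1; mR−mL=-80/101 → turn -1·90°

0 32/25 160/53 3152/1325 1152/1325 -6 1 E
1 80/29 16/5 264/145 32/145 -5 1 S
2 160/37 160/101 -2160/3737 -5120/3737 -5 0 W
3 8/5 40/29 84/145 -16/145 -4 0 N
4 160/137 32/13 3344/1781 1152/1781 -4 1 E
5 80/37 16/5 392/185 96/185 -3 1 S
6 160/37 160/101 -2160/3737 -5120/3737 -3 0 W
final -2 0 N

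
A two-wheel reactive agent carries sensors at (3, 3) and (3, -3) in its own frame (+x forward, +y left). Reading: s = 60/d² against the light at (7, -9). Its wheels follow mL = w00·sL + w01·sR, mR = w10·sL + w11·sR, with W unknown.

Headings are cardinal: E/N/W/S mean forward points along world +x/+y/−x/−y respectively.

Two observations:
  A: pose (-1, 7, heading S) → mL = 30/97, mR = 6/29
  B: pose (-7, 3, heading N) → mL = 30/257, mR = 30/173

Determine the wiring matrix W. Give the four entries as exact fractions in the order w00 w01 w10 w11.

obs A: pose=(-1,7,S) → sL=30/97, sR=6/29, mL=30/97, mR=6/29
obs B: pose=(-7,3,N) → sL=30/257, sR=30/173, mL=30/257, mR=30/173
sensor matrix S = [[30/97, 6/29], [30/257, 30/173]]; det S = 3687120/125068793
solve [mL_A; mL_B] = S·[w00; w01] and [mR_A; mR_B] = S·[w10; w11]:
  w00 = 1, w01 = 0, w10 = 0, w11 = 1

1 0 0 1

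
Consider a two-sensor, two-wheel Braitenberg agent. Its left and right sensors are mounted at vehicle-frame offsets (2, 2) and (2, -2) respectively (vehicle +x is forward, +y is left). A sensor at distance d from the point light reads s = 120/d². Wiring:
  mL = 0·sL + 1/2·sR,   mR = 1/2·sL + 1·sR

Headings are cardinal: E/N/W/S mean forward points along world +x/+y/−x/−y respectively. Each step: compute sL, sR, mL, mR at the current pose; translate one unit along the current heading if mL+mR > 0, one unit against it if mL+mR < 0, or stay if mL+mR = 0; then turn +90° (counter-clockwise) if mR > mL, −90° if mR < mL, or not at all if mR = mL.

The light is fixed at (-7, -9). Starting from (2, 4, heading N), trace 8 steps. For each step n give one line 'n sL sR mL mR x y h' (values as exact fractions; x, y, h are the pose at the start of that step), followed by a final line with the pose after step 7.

n=0: pose=(2,4,N); sL=60/137, sR=60/173; mL=30/173, mR=13410/23701; mL+mR=17520/23701 → advance +1; mR−mL=9300/23701 → turn +1·90°
n=1: pose=(2,5,W); sL=120/193, sR=24/61; mL=12/61, mR=8292/11773; mL+mR=10608/11773 → advance +1; mR−mL=5976/11773 → turn +1·90°
n=2: pose=(1,5,S); sL=30/61, sR=2/3; mL=1/3, mR=167/183; mL+mR=76/61 → advance +1; mR−mL=106/183 → turn +1·90°
n=3: pose=(1,4,E); sL=24/65, sR=120/221; mL=60/221, mR=804/1105; mL+mR=1104/1105 → advance +1; mR−mL=504/1105 → turn +1·90°
n=4: pose=(2,4,N); sL=60/137, sR=60/173; mL=30/173, mR=13410/23701; mL+mR=17520/23701 → advance +1; mR−mL=9300/23701 → turn +1·90°
n=5: pose=(2,5,W); sL=120/193, sR=24/61; mL=12/61, mR=8292/11773; mL+mR=10608/11773 → advance +1; mR−mL=5976/11773 → turn +1·90°
n=6: pose=(1,5,S); sL=30/61, sR=2/3; mL=1/3, mR=167/183; mL+mR=76/61 → advance +1; mR−mL=106/183 → turn +1·90°
n=7: pose=(1,4,E); sL=24/65, sR=120/221; mL=60/221, mR=804/1105; mL+mR=1104/1105 → advance +1; mR−mL=504/1105 → turn +1·90°

0 60/137 60/173 30/173 13410/23701 2 4 N
1 120/193 24/61 12/61 8292/11773 2 5 W
2 30/61 2/3 1/3 167/183 1 5 S
3 24/65 120/221 60/221 804/1105 1 4 E
4 60/137 60/173 30/173 13410/23701 2 4 N
5 120/193 24/61 12/61 8292/11773 2 5 W
6 30/61 2/3 1/3 167/183 1 5 S
7 24/65 120/221 60/221 804/1105 1 4 E
final 2 4 N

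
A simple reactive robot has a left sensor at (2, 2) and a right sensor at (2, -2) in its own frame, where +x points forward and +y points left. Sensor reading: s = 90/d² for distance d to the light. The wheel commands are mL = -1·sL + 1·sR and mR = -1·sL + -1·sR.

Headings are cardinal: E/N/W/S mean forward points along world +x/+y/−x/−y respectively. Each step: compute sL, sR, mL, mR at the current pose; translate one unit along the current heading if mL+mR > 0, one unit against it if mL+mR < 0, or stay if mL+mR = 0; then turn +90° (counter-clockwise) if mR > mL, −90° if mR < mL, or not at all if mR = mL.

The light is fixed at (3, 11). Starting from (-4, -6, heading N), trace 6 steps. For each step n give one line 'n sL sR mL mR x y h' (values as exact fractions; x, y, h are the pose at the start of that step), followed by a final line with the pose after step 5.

0 5/17 9/25 28/425 -278/425 -4 -6 N
1 90/281 18/85 -2592/23885 -12708/23885 -4 -7 E
2 45/218 9/50 -72/2725 -1053/2725 -5 -7 S
3 90/461 18/65 2448/29965 -14148/29965 -5 -6 W
4 5/17 9/25 28/425 -278/425 -4 -6 N
5 90/281 18/85 -2592/23885 -12708/23885 -4 -7 E
final -5 -7 S

n=0: pose=(-4,-6,N); sL=5/17, sR=9/25; mL=28/425, mR=-278/425; mL+mR=-10/17 → advance -1; mR−mL=-18/25 → turn -1·90°
n=1: pose=(-4,-7,E); sL=90/281, sR=18/85; mL=-2592/23885, mR=-12708/23885; mL+mR=-180/281 → advance -1; mR−mL=-36/85 → turn -1·90°
n=2: pose=(-5,-7,S); sL=45/218, sR=9/50; mL=-72/2725, mR=-1053/2725; mL+mR=-45/109 → advance -1; mR−mL=-9/25 → turn -1·90°
n=3: pose=(-5,-6,W); sL=90/461, sR=18/65; mL=2448/29965, mR=-14148/29965; mL+mR=-180/461 → advance -1; mR−mL=-36/65 → turn -1·90°
n=4: pose=(-4,-6,N); sL=5/17, sR=9/25; mL=28/425, mR=-278/425; mL+mR=-10/17 → advance -1; mR−mL=-18/25 → turn -1·90°
n=5: pose=(-4,-7,E); sL=90/281, sR=18/85; mL=-2592/23885, mR=-12708/23885; mL+mR=-180/281 → advance -1; mR−mL=-36/85 → turn -1·90°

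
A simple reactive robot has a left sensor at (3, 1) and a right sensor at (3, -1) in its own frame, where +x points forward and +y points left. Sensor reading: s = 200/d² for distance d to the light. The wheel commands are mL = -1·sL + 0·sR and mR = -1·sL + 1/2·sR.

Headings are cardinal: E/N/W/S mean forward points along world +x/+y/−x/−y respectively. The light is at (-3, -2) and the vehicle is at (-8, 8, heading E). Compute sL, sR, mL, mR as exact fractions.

8/5 40/17 -8/5 -36/85

left sensor world pos  = (-5, 9); dL² = 125
right sensor world pos = (-5, 7); dR² = 85
sL = 200/125 = 8/5
sR = 200/85 = 40/17
mL = -1·sL + 0·sR = -8/5
mR = -1·sL + 1/2·sR = -36/85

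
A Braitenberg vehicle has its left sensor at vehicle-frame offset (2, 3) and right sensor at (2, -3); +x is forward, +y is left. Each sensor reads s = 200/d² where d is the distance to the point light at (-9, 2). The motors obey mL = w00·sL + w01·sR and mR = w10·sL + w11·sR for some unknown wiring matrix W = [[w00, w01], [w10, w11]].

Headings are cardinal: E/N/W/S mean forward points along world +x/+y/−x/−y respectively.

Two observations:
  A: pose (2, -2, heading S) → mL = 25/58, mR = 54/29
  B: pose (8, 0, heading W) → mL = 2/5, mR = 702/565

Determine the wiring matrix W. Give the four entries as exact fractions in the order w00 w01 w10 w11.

obs A: pose=(2,-2,S) → sL=25/29, sR=2, mL=25/58, mR=54/29
obs B: pose=(8,0,W) → sL=4/5, sR=100/113, mL=2/5, mR=702/565
sensor matrix S = [[25/29, 2], [4/5, 100/113]]; det S = -13716/16385
solve [mL_A; mL_B] = S·[w00; w01] and [mR_A; mR_B] = S·[w10; w11]:
  w00 = 1/2, w01 = 0, w10 = 1, w11 = 1/2

1/2 0 1 1/2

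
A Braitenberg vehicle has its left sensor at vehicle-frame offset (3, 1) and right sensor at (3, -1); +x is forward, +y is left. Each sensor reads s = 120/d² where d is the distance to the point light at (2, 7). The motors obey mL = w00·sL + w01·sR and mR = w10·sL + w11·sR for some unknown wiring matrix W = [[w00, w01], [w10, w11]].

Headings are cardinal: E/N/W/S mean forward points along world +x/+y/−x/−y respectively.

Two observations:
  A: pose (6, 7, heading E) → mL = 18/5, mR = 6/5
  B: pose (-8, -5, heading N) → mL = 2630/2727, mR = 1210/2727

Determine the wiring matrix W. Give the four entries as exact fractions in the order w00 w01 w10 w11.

obs A: pose=(6,7,E) → sL=12/5, sR=12/5, mL=18/5, mR=6/5
obs B: pose=(-8,-5,N) → sL=60/101, sR=20/27, mL=2630/2727, mR=1210/2727
sensor matrix S = [[12/5, 12/5], [60/101, 20/27]]; det S = 320/909
solve [mL_A; mL_B] = S·[w00; w01] and [mR_A; mR_B] = S·[w10; w11]:
  w00 = 1, w01 = 1/2, w10 = -1/2, w11 = 1

1 1/2 -1/2 1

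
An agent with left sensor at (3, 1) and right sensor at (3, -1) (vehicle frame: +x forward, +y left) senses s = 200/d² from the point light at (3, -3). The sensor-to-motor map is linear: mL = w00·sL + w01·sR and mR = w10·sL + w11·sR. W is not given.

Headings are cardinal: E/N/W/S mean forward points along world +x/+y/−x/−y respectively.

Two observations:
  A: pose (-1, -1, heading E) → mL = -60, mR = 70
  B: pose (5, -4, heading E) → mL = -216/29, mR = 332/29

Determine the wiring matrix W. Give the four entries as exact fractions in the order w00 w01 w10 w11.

-1/2 -1/2 1 1/2

obs A: pose=(-1,-1,E) → sL=20, sR=100, mL=-60, mR=70
obs B: pose=(5,-4,E) → sL=8, sR=200/29, mL=-216/29, mR=332/29
sensor matrix S = [[20, 100], [8, 200/29]]; det S = -19200/29
solve [mL_A; mL_B] = S·[w00; w01] and [mR_A; mR_B] = S·[w10; w11]:
  w00 = -1/2, w01 = -1/2, w10 = 1, w11 = 1/2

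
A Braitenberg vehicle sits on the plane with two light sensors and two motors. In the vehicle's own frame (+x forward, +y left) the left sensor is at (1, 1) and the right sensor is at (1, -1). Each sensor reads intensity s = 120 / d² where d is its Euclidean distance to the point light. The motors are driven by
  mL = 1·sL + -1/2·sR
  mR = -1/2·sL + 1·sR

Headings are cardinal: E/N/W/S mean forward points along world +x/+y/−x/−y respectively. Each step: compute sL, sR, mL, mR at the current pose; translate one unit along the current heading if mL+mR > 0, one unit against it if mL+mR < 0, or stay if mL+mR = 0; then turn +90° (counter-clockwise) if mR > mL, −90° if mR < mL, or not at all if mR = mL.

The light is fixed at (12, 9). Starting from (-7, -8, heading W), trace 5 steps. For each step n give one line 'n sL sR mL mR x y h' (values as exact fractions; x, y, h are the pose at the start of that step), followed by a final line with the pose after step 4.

0 30/181 15/82 2205/29684 1485/14842 -7 -8 W
1 24/137 8/51 676/6987 484/6987 -8 -8 S
2 60/401 12/73 1974/29273 2622/29273 -8 -9 W
3 120/761 24/169 11148/128609 8124/128609 -9 -9 S
4 30/221 15/101 2745/44642 1800/22321 -9 -10 W
final -10 -10 S

n=0: pose=(-7,-8,W); sL=30/181, sR=15/82; mL=2205/29684, mR=1485/14842; mL+mR=5175/29684 → advance +1; mR−mL=765/29684 → turn +1·90°
n=1: pose=(-8,-8,S); sL=24/137, sR=8/51; mL=676/6987, mR=484/6987; mL+mR=1160/6987 → advance +1; mR−mL=-64/2329 → turn -1·90°
n=2: pose=(-8,-9,W); sL=60/401, sR=12/73; mL=1974/29273, mR=2622/29273; mL+mR=4596/29273 → advance +1; mR−mL=648/29273 → turn +1·90°
n=3: pose=(-9,-9,S); sL=120/761, sR=24/169; mL=11148/128609, mR=8124/128609; mL+mR=19272/128609 → advance +1; mR−mL=-3024/128609 → turn -1·90°
n=4: pose=(-9,-10,W); sL=30/221, sR=15/101; mL=2745/44642, mR=1800/22321; mL+mR=6345/44642 → advance +1; mR−mL=855/44642 → turn +1·90°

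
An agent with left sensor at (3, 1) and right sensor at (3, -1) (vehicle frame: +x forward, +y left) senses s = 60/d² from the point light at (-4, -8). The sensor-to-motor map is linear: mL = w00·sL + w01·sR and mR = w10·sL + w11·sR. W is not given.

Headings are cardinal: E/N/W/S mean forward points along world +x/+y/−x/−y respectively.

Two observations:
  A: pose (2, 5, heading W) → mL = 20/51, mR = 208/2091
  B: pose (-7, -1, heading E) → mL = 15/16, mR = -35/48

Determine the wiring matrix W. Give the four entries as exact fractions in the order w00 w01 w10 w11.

obs A: pose=(2,5,W) → sL=20/51, sR=12/41, mL=20/51, mR=208/2091
obs B: pose=(-7,-1,E) → sL=15/16, sR=5/3, mL=15/16, mR=-35/48
sensor matrix S = [[20/51, 12/41], [15/16, 5/3]]; det S = 9515/25092
solve [mL_A; mL_B] = S·[w00; w01] and [mR_A; mR_B] = S·[w10; w11]:
  w00 = 1, w01 = 0, w10 = 1, w11 = -1

1 0 1 -1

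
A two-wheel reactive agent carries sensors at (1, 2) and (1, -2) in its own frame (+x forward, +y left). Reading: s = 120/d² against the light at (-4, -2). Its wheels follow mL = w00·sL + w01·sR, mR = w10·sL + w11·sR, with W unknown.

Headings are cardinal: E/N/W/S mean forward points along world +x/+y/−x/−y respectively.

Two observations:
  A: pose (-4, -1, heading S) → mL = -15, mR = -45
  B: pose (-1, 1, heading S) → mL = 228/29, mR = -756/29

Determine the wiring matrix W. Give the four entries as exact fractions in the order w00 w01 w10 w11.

obs A: pose=(-4,-1,S) → sL=30, sR=30, mL=-15, mR=-45
obs B: pose=(-1,1,S) → sL=120/29, sR=24, mL=228/29, mR=-756/29
sensor matrix S = [[30, 30], [120/29, 24]]; det S = 17280/29
solve [mL_A; mL_B] = S·[w00; w01] and [mR_A; mR_B] = S·[w10; w11]:
  w00 = -1, w01 = 1/2, w10 = -1/2, w11 = -1

-1 1/2 -1/2 -1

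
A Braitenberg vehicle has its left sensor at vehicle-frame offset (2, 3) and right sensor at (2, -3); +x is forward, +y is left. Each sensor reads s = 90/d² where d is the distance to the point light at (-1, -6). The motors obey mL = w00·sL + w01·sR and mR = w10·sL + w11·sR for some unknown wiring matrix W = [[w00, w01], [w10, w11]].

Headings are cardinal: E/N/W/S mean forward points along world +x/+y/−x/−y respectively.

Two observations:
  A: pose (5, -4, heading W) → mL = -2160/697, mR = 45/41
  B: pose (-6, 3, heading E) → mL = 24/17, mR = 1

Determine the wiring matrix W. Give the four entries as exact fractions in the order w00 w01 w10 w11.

-1 1 0 1/2

obs A: pose=(5,-4,W) → sL=90/17, sR=90/41, mL=-2160/697, mR=45/41
obs B: pose=(-6,3,E) → sL=10/17, sR=2, mL=24/17, mR=1
sensor matrix S = [[90/17, 90/41], [10/17, 2]]; det S = 6480/697
solve [mL_A; mL_B] = S·[w00; w01] and [mR_A; mR_B] = S·[w10; w11]:
  w00 = -1, w01 = 1, w10 = 0, w11 = 1/2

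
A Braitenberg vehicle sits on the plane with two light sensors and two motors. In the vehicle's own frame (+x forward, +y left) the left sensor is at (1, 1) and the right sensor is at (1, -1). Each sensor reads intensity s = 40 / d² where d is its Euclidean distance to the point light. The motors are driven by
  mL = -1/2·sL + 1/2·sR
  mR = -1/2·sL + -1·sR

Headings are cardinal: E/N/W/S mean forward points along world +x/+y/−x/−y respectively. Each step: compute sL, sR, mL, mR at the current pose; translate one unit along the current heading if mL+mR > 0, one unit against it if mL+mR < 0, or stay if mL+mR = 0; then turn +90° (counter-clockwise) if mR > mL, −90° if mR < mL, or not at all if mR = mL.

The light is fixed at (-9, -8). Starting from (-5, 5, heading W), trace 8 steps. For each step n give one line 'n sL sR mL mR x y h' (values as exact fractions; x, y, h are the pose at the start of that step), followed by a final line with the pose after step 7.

n=0: pose=(-5,5,W); sL=40/153, sR=8/41; mL=-208/6273, mR=-2044/6273; mL+mR=-2252/6273 → advance -1; mR−mL=-12/41 → turn -1·90°
n=1: pose=(-4,5,N); sL=10/53, sR=5/29; mL=-25/3074, mR=-410/1537; mL+mR=-845/3074 → advance -1; mR−mL=-15/58 → turn -1·90°
n=2: pose=(-4,4,E); sL=8/41, sR=40/157; mL=192/6437, mR=-2268/6437; mL+mR=-2076/6437 → advance -1; mR−mL=-60/157 → turn -1·90°
n=3: pose=(-5,4,S); sL=20/73, sR=4/13; mL=16/949, mR=-422/949; mL+mR=-406/949 → advance -1; mR−mL=-6/13 → turn -1·90°
n=4: pose=(-5,5,W); sL=40/153, sR=8/41; mL=-208/6273, mR=-2044/6273; mL+mR=-2252/6273 → advance -1; mR−mL=-12/41 → turn -1·90°
n=5: pose=(-4,5,N); sL=10/53, sR=5/29; mL=-25/3074, mR=-410/1537; mL+mR=-845/3074 → advance -1; mR−mL=-15/58 → turn -1·90°
n=6: pose=(-4,4,E); sL=8/41, sR=40/157; mL=192/6437, mR=-2268/6437; mL+mR=-2076/6437 → advance -1; mR−mL=-60/157 → turn -1·90°
n=7: pose=(-5,4,S); sL=20/73, sR=4/13; mL=16/949, mR=-422/949; mL+mR=-406/949 → advance -1; mR−mL=-6/13 → turn -1·90°

0 40/153 8/41 -208/6273 -2044/6273 -5 5 W
1 10/53 5/29 -25/3074 -410/1537 -4 5 N
2 8/41 40/157 192/6437 -2268/6437 -4 4 E
3 20/73 4/13 16/949 -422/949 -5 4 S
4 40/153 8/41 -208/6273 -2044/6273 -5 5 W
5 10/53 5/29 -25/3074 -410/1537 -4 5 N
6 8/41 40/157 192/6437 -2268/6437 -4 4 E
7 20/73 4/13 16/949 -422/949 -5 4 S
final -5 5 W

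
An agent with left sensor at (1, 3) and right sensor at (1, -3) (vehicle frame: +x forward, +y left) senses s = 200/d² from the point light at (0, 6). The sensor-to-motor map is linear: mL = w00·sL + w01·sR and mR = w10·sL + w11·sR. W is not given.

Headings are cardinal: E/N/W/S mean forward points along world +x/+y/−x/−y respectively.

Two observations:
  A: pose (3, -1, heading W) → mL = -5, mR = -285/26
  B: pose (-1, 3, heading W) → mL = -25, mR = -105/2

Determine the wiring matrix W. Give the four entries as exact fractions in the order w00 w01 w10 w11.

0 -1/2 -1/2 -1

obs A: pose=(3,-1,W) → sL=25/13, sR=10, mL=-5, mR=-285/26
obs B: pose=(-1,3,W) → sL=5, sR=50, mL=-25, mR=-105/2
sensor matrix S = [[25/13, 10], [5, 50]]; det S = 600/13
solve [mL_A; mL_B] = S·[w00; w01] and [mR_A; mR_B] = S·[w10; w11]:
  w00 = 0, w01 = -1/2, w10 = -1/2, w11 = -1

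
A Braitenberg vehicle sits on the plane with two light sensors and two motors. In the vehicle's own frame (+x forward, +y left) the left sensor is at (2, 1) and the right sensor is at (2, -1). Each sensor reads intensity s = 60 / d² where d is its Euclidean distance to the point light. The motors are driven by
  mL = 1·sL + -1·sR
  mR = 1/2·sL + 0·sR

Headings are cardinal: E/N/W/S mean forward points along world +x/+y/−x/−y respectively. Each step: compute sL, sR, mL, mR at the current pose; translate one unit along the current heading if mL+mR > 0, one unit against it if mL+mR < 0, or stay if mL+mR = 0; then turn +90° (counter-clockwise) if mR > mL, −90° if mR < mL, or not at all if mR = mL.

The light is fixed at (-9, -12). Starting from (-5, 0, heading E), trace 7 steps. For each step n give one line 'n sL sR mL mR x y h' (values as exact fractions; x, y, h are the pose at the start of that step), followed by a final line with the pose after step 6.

0 12/41 60/157 -576/6437 6/41 -5 0 E
1 15/53 15/58 75/3074 15/106 -4 0 N
2 20/51 12/41 208/2091 10/51 -4 1 W
3 30/73 6/13 -48/949 15/73 -5 1 S
4 12/41 60/157 -576/6437 6/41 -5 0 E
5 15/53 15/58 75/3074 15/106 -4 0 N
6 20/51 12/41 208/2091 10/51 -4 1 W
final -5 1 S

n=0: pose=(-5,0,E); sL=12/41, sR=60/157; mL=-576/6437, mR=6/41; mL+mR=366/6437 → advance +1; mR−mL=1518/6437 → turn +1·90°
n=1: pose=(-4,0,N); sL=15/53, sR=15/58; mL=75/3074, mR=15/106; mL+mR=255/1537 → advance +1; mR−mL=180/1537 → turn +1·90°
n=2: pose=(-4,1,W); sL=20/51, sR=12/41; mL=208/2091, mR=10/51; mL+mR=206/697 → advance +1; mR−mL=202/2091 → turn +1·90°
n=3: pose=(-5,1,S); sL=30/73, sR=6/13; mL=-48/949, mR=15/73; mL+mR=147/949 → advance +1; mR−mL=243/949 → turn +1·90°
n=4: pose=(-5,0,E); sL=12/41, sR=60/157; mL=-576/6437, mR=6/41; mL+mR=366/6437 → advance +1; mR−mL=1518/6437 → turn +1·90°
n=5: pose=(-4,0,N); sL=15/53, sR=15/58; mL=75/3074, mR=15/106; mL+mR=255/1537 → advance +1; mR−mL=180/1537 → turn +1·90°
n=6: pose=(-4,1,W); sL=20/51, sR=12/41; mL=208/2091, mR=10/51; mL+mR=206/697 → advance +1; mR−mL=202/2091 → turn +1·90°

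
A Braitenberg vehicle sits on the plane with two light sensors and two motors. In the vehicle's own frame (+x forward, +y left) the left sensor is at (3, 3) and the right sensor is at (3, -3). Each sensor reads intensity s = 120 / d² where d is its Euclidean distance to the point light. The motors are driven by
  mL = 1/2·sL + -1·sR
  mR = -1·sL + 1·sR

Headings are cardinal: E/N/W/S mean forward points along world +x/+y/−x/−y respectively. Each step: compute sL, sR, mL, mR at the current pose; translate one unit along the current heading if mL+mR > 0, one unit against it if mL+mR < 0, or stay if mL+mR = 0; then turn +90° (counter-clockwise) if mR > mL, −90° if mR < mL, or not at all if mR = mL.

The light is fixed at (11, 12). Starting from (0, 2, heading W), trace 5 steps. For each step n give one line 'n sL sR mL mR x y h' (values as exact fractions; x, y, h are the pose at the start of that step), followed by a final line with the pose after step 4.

n=0: pose=(0,2,W); sL=24/73, sR=24/49; mL=-1164/3577, mR=576/3577; mL+mR=-12/73 → advance -1; mR−mL=1740/3577 → turn +1·90°
n=1: pose=(1,2,S); sL=60/109, sR=60/169; mL=-1470/18421, mR=-3600/18421; mL+mR=-30/109 → advance -1; mR−mL=-2130/18421 → turn -1·90°
n=2: pose=(1,3,W); sL=120/313, sR=24/41; mL=-5052/12833, mR=2592/12833; mL+mR=-60/313 → advance -1; mR−mL=7644/12833 → turn +1·90°
n=3: pose=(2,3,S); sL=2/3, sR=5/12; mL=-1/12, mR=-1/4; mL+mR=-1/3 → advance -1; mR−mL=-1/6 → turn -1·90°
n=4: pose=(2,4,W); sL=24/53, sR=120/169; mL=-4332/8957, mR=2304/8957; mL+mR=-12/53 → advance -1; mR−mL=6636/8957 → turn +1·90°

0 24/73 24/49 -1164/3577 576/3577 0 2 W
1 60/109 60/169 -1470/18421 -3600/18421 1 2 S
2 120/313 24/41 -5052/12833 2592/12833 1 3 W
3 2/3 5/12 -1/12 -1/4 2 3 S
4 24/53 120/169 -4332/8957 2304/8957 2 4 W
final 3 4 S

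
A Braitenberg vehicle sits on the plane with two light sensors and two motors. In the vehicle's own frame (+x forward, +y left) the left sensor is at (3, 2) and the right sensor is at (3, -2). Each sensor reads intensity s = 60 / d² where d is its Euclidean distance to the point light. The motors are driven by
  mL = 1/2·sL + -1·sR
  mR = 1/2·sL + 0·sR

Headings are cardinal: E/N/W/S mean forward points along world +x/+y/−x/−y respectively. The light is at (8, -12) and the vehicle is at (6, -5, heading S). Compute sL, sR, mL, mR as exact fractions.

left sensor world pos  = (8, -8); dL² = 16
right sensor world pos = (4, -8); dR² = 32
sL = 60/16 = 15/4
sR = 60/32 = 15/8
mL = 1/2·sL + -1·sR = 0
mR = 1/2·sL + 0·sR = 15/8

15/4 15/8 0 15/8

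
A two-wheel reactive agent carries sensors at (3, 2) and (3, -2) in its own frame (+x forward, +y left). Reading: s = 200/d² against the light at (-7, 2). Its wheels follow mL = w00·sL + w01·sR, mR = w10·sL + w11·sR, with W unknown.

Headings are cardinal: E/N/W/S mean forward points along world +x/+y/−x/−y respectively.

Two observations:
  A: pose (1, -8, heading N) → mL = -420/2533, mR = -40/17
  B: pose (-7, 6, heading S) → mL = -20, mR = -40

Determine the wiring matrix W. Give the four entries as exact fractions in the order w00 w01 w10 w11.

1/2 -1 -1 0

obs A: pose=(1,-8,N) → sL=40/17, sR=200/149, mL=-420/2533, mR=-40/17
obs B: pose=(-7,6,S) → sL=40, sR=40, mL=-20, mR=-40
sensor matrix S = [[40/17, 200/149], [40, 40]]; det S = 102400/2533
solve [mL_A; mL_B] = S·[w00; w01] and [mR_A; mR_B] = S·[w10; w11]:
  w00 = 1/2, w01 = -1, w10 = -1, w11 = 0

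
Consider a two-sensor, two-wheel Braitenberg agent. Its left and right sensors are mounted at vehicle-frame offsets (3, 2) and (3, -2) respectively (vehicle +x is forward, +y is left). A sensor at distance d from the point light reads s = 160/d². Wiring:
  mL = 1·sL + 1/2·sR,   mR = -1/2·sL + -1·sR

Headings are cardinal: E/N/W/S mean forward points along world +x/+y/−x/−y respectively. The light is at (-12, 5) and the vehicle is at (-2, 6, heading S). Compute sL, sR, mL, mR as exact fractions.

left sensor world pos  = (0, 3); dL² = 148
right sensor world pos = (-4, 3); dR² = 68
sL = 160/148 = 40/37
sR = 160/68 = 40/17
mL = 1·sL + 1/2·sR = 1420/629
mR = -1/2·sL + -1·sR = -1820/629

40/37 40/17 1420/629 -1820/629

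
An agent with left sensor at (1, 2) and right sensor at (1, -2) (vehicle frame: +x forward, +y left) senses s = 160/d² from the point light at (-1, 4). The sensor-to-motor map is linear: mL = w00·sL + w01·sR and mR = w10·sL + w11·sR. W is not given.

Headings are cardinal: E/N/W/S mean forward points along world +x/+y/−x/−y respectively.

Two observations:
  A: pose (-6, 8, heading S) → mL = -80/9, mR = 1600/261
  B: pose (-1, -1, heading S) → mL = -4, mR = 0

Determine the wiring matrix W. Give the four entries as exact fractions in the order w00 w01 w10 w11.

-1 0 1 -1

obs A: pose=(-6,8,S) → sL=80/9, sR=80/29, mL=-80/9, mR=1600/261
obs B: pose=(-1,-1,S) → sL=4, sR=4, mL=-4, mR=0
sensor matrix S = [[80/9, 80/29], [4, 4]]; det S = 6400/261
solve [mL_A; mL_B] = S·[w00; w01] and [mR_A; mR_B] = S·[w10; w11]:
  w00 = -1, w01 = 0, w10 = 1, w11 = -1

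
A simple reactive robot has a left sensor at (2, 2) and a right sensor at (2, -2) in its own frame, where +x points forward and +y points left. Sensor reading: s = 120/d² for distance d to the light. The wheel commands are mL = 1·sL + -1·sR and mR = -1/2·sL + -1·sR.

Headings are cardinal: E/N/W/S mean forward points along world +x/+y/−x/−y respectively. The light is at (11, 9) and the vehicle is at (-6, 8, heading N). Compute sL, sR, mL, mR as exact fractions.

60/181 60/113 -4080/20453 -14250/20453

left sensor world pos  = (-8, 10); dL² = 362
right sensor world pos = (-4, 10); dR² = 226
sL = 120/362 = 60/181
sR = 120/226 = 60/113
mL = 1·sL + -1·sR = -4080/20453
mR = -1/2·sL + -1·sR = -14250/20453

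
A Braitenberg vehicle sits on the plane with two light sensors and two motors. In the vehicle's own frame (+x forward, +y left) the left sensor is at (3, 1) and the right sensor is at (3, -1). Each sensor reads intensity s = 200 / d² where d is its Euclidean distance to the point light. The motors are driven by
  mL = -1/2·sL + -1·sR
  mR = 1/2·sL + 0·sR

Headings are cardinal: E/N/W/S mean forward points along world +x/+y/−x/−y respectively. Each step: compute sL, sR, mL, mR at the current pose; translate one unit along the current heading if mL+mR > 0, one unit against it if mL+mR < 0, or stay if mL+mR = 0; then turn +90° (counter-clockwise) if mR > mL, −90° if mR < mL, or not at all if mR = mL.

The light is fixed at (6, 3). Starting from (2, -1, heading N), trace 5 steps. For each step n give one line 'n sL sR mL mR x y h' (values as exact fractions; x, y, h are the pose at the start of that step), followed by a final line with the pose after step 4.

0 100/13 20 -310/13 50/13 2 -1 N
1 40/17 40/13 -940/221 20/17 2 -2 W
2 50/17 5/2 -135/34 25/17 3 -2 S
3 200/9 8 -172/9 100/9 3 -1 E
4 100/13 20 -310/13 50/13 2 -1 N
final 2 -2 W

n=0: pose=(2,-1,N); sL=100/13, sR=20; mL=-310/13, mR=50/13; mL+mR=-20 → advance -1; mR−mL=360/13 → turn +1·90°
n=1: pose=(2,-2,W); sL=40/17, sR=40/13; mL=-940/221, mR=20/17; mL+mR=-40/13 → advance -1; mR−mL=1200/221 → turn +1·90°
n=2: pose=(3,-2,S); sL=50/17, sR=5/2; mL=-135/34, mR=25/17; mL+mR=-5/2 → advance -1; mR−mL=185/34 → turn +1·90°
n=3: pose=(3,-1,E); sL=200/9, sR=8; mL=-172/9, mR=100/9; mL+mR=-8 → advance -1; mR−mL=272/9 → turn +1·90°
n=4: pose=(2,-1,N); sL=100/13, sR=20; mL=-310/13, mR=50/13; mL+mR=-20 → advance -1; mR−mL=360/13 → turn +1·90°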